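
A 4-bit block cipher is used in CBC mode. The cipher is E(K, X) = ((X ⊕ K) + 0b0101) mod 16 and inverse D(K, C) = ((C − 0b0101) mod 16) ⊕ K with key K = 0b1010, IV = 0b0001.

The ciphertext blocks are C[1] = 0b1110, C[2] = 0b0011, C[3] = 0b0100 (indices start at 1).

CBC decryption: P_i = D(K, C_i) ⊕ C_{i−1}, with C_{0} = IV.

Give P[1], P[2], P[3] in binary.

P[1] = 0b0010, P[2] = 0b1010, P[3] = 0b0110

P[1]: D(K, 0b1110) = 0b0011; 0b0011 ⊕ 0b0001 = 0b0010.
P[2]: D(K, 0b0011) = 0b0100; 0b0100 ⊕ 0b1110 = 0b1010.
P[3]: D(K, 0b0100) = 0b0101; 0b0101 ⊕ 0b0011 = 0b0110.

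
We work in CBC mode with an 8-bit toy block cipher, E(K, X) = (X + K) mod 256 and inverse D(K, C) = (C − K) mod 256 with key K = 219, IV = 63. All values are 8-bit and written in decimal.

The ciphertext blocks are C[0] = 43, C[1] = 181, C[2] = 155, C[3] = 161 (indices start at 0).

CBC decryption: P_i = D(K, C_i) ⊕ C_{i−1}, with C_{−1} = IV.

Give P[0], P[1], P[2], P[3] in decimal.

P[0] = 111, P[1] = 241, P[2] = 117, P[3] = 93

P[0]: D(K, 43) = 80; 80 ⊕ 63 = 111.
P[1]: D(K, 181) = 218; 218 ⊕ 43 = 241.
P[2]: D(K, 155) = 192; 192 ⊕ 181 = 117.
P[3]: D(K, 161) = 198; 198 ⊕ 155 = 93.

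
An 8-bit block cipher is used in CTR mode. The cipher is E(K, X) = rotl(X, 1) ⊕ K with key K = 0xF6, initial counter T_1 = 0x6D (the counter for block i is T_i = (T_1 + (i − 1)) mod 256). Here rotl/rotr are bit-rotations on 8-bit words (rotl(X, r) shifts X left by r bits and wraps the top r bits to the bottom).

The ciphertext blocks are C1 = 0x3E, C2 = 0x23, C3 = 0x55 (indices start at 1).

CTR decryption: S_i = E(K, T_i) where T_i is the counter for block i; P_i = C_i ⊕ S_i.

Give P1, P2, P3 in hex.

P1: T = 0x6D, S = E(K, T) = 0x2C; 0x3E ⊕ 0x2C = 0x12.
P2: T = 0x6E, S = E(K, T) = 0x2A; 0x23 ⊕ 0x2A = 0x09.
P3: T = 0x6F, S = E(K, T) = 0x28; 0x55 ⊕ 0x28 = 0x7D.

P1 = 0x12, P2 = 0x09, P3 = 0x7D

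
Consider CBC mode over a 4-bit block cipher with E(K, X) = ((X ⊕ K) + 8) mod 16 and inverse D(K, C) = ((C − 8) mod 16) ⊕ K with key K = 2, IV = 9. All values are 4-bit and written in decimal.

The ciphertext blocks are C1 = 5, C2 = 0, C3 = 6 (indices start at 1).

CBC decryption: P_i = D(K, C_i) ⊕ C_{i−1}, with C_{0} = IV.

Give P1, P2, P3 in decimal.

P1: D(K, 5) = 15; 15 ⊕ 9 = 6.
P2: D(K, 0) = 10; 10 ⊕ 5 = 15.
P3: D(K, 6) = 12; 12 ⊕ 0 = 12.

P1 = 6, P2 = 15, P3 = 12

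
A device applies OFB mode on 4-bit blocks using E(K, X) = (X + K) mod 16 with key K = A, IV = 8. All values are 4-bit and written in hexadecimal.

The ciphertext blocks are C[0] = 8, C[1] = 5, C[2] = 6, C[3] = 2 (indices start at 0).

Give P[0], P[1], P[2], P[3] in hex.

OFB decryption: S_i = E(K, S_{i−1}) with S_{−1} = IV; P_i = C_i ⊕ S_i.
P[0]: S = E(K, 8) = 2; 8 ⊕ 2 = A.
P[1]: S = E(K, 2) = C; 5 ⊕ C = 9.
P[2]: S = E(K, C) = 6; 6 ⊕ 6 = 0.
P[3]: S = E(K, 6) = 0; 2 ⊕ 0 = 2.

P[0] = A, P[1] = 9, P[2] = 0, P[3] = 2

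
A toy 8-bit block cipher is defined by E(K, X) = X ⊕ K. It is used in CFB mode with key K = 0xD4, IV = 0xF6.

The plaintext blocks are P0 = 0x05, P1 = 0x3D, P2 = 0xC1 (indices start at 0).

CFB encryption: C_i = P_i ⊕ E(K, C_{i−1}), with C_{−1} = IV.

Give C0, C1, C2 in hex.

C0: E(K, 0xF6) = 0x22; 0x05 ⊕ 0x22 = 0x27.
C1: E(K, 0x27) = 0xF3; 0x3D ⊕ 0xF3 = 0xCE.
C2: E(K, 0xCE) = 0x1A; 0xC1 ⊕ 0x1A = 0xDB.

C0 = 0x27, C1 = 0xCE, C2 = 0xDB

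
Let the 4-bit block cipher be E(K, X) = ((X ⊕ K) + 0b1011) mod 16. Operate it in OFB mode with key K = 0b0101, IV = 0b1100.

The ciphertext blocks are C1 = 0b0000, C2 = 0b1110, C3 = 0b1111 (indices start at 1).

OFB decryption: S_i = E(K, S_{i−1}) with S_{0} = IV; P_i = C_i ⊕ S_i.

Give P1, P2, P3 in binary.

P1 = 0b0100, P2 = 0b0010, P3 = 0b1011

P1: S = E(K, 0b1100) = 0b0100; 0b0000 ⊕ 0b0100 = 0b0100.
P2: S = E(K, 0b0100) = 0b1100; 0b1110 ⊕ 0b1100 = 0b0010.
P3: S = E(K, 0b1100) = 0b0100; 0b1111 ⊕ 0b0100 = 0b1011.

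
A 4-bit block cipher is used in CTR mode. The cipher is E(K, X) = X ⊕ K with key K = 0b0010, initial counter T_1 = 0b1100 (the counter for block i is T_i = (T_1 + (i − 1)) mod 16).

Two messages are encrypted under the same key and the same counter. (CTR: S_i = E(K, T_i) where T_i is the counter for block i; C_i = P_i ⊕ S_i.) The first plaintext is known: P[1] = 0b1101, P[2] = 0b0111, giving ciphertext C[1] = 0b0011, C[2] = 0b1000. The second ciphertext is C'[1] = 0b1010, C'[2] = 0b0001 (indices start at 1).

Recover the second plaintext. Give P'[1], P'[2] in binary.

P'[1] = 0b0100, P'[2] = 0b1110

In CTR with a reused counter, both messages share the same keystream S_i, so C_i ⊕ C'_i = P_i ⊕ P'_i and thus P'_i = P_i ⊕ C_i ⊕ C'_i.
P'[1]: 0b1101 ⊕ 0b0011 ⊕ 0b1010 = 0b0100.
P'[2]: 0b0111 ⊕ 0b1000 ⊕ 0b0001 = 0b1110.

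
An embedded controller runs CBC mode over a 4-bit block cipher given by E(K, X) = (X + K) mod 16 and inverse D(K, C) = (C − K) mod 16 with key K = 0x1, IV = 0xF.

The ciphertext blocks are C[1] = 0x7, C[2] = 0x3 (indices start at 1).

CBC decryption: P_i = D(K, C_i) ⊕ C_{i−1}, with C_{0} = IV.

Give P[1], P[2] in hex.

P[1] = 0x9, P[2] = 0x5

P[1]: D(K, 0x7) = 0x6; 0x6 ⊕ 0xF = 0x9.
P[2]: D(K, 0x3) = 0x2; 0x2 ⊕ 0x7 = 0x5.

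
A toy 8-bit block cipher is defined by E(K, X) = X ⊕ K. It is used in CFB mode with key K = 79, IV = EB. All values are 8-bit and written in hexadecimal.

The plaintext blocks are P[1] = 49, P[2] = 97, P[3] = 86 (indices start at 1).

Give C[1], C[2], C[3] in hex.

C[1] = DB, C[2] = 35, C[3] = CA

CFB encryption: C_i = P_i ⊕ E(K, C_{i−1}), with C_{0} = IV.
C[1]: E(K, EB) = 92; 49 ⊕ 92 = DB.
C[2]: E(K, DB) = A2; 97 ⊕ A2 = 35.
C[3]: E(K, 35) = 4C; 86 ⊕ 4C = CA.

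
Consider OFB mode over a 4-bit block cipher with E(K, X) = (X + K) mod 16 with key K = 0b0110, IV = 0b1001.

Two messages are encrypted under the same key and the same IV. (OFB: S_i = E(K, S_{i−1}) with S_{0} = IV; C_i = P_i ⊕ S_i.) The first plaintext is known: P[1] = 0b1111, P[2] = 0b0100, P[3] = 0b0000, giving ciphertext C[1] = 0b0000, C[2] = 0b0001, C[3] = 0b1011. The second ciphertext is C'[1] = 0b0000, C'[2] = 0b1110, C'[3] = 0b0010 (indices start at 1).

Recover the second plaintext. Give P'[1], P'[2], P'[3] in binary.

P'[1] = 0b1111, P'[2] = 0b1011, P'[3] = 0b1001

In OFB with a reused IV, both messages share the same keystream S_i, so C_i ⊕ C'_i = P_i ⊕ P'_i and thus P'_i = P_i ⊕ C_i ⊕ C'_i.
P'[1]: 0b1111 ⊕ 0b0000 ⊕ 0b0000 = 0b1111.
P'[2]: 0b0100 ⊕ 0b0001 ⊕ 0b1110 = 0b1011.
P'[3]: 0b0000 ⊕ 0b1011 ⊕ 0b0010 = 0b1001.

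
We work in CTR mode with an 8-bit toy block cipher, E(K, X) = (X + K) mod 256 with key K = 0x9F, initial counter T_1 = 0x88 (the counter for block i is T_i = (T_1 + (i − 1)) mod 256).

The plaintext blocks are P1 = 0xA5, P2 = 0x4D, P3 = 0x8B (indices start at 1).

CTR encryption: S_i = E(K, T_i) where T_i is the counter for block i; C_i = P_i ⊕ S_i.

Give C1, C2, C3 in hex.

C1 = 0x82, C2 = 0x65, C3 = 0xA2

C1: T = 0x88, S = E(K, T) = 0x27; 0xA5 ⊕ 0x27 = 0x82.
C2: T = 0x89, S = E(K, T) = 0x28; 0x4D ⊕ 0x28 = 0x65.
C3: T = 0x8A, S = E(K, T) = 0x29; 0x8B ⊕ 0x29 = 0xA2.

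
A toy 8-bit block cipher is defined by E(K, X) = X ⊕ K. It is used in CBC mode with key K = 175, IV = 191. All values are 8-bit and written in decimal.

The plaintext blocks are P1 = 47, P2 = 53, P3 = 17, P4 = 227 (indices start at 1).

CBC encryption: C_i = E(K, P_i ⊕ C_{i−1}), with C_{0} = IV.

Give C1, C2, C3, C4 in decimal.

C1: P1 ⊕ 191 = 144; E(K, 144) = 63.
C2: P2 ⊕ 63 = 10; E(K, 10) = 165.
C3: P3 ⊕ 165 = 180; E(K, 180) = 27.
C4: P4 ⊕ 27 = 248; E(K, 248) = 87.

C1 = 63, C2 = 165, C3 = 27, C4 = 87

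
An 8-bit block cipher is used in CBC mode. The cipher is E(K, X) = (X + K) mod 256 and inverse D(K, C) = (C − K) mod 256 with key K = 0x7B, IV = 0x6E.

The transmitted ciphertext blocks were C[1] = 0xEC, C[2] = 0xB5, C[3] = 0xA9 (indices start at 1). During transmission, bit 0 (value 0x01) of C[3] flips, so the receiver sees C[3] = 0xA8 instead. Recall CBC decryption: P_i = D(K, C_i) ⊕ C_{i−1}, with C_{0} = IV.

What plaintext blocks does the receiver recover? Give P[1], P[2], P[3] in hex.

Only C[3] changed, to 0xA8. In CBC, a change in C_i garbles P_i and flips the same bit in P_{i+1}. Decrypting the received ciphertext:
P[1]: D(K, 0xEC) = 0x71; 0x71 ⊕ 0x6E = 0x1F.
P[2]: D(K, 0xB5) = 0x3A; 0x3A ⊕ 0xEC = 0xD6.
P[3]: D(K, 0xA8) = 0x2D; 0x2D ⊕ 0xB5 = 0x98.
Blocks that differ from the original plaintext: P[3].

P[1] = 0x1F, P[2] = 0xD6, P[3] = 0x98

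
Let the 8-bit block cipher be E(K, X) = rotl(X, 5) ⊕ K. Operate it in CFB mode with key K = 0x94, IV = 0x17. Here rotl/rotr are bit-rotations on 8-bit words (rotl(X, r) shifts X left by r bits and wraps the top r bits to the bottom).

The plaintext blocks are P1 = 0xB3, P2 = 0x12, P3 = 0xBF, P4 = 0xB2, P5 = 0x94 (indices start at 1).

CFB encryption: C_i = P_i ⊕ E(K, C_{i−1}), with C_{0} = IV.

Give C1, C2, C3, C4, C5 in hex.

C1 = 0xC5, C2 = 0x3E, C3 = 0xEC, C4 = 0xBB, C5 = 0x77

C1: E(K, 0x17) = 0x76; 0xB3 ⊕ 0x76 = 0xC5.
C2: E(K, 0xC5) = 0x2C; 0x12 ⊕ 0x2C = 0x3E.
C3: E(K, 0x3E) = 0x53; 0xBF ⊕ 0x53 = 0xEC.
C4: E(K, 0xEC) = 0x09; 0xB2 ⊕ 0x09 = 0xBB.
C5: E(K, 0xBB) = 0xE3; 0x94 ⊕ 0xE3 = 0x77.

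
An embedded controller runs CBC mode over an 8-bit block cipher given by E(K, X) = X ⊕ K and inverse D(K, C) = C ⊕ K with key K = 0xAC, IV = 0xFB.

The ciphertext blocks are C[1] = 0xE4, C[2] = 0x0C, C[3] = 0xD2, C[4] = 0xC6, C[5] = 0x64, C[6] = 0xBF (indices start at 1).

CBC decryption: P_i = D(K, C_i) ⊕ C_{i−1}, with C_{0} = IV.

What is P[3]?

P[3] = 0x72

P[3]: D(K, 0xD2) = 0x7E; 0x7E ⊕ 0x0C = 0x72.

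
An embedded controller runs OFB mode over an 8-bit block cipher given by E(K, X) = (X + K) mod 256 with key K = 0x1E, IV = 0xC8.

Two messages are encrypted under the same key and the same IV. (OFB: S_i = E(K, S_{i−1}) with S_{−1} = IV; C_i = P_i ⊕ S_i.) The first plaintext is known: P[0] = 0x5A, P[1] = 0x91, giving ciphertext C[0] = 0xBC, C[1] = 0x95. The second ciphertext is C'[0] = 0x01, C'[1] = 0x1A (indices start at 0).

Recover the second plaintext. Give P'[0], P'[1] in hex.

In OFB with a reused IV, both messages share the same keystream S_i, so C_i ⊕ C'_i = P_i ⊕ P'_i and thus P'_i = P_i ⊕ C_i ⊕ C'_i.
P'[0]: 0x5A ⊕ 0xBC ⊕ 0x01 = 0xE7.
P'[1]: 0x91 ⊕ 0x95 ⊕ 0x1A = 0x1E.

P'[0] = 0xE7, P'[1] = 0x1E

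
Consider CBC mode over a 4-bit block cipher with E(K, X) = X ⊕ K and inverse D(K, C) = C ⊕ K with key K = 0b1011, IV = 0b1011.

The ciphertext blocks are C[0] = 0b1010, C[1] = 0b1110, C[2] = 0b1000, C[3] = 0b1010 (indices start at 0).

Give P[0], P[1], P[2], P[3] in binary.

CBC decryption: P_i = D(K, C_i) ⊕ C_{i−1}, with C_{−1} = IV.
P[0]: D(K, 0b1010) = 0b0001; 0b0001 ⊕ 0b1011 = 0b1010.
P[1]: D(K, 0b1110) = 0b0101; 0b0101 ⊕ 0b1010 = 0b1111.
P[2]: D(K, 0b1000) = 0b0011; 0b0011 ⊕ 0b1110 = 0b1101.
P[3]: D(K, 0b1010) = 0b0001; 0b0001 ⊕ 0b1000 = 0b1001.

P[0] = 0b1010, P[1] = 0b1111, P[2] = 0b1101, P[3] = 0b1001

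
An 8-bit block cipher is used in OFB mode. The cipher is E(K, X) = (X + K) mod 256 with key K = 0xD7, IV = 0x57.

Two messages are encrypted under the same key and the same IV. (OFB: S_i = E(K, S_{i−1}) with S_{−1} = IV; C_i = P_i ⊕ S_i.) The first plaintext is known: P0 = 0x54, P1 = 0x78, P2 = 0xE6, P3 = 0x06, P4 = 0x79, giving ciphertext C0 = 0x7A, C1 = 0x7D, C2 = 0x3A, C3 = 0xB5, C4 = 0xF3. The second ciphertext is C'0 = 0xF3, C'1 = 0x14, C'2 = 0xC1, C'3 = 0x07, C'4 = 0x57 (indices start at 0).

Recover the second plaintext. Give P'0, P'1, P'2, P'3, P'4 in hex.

In OFB with a reused IV, both messages share the same keystream S_i, so C_i ⊕ C'_i = P_i ⊕ P'_i and thus P'_i = P_i ⊕ C_i ⊕ C'_i.
P'0: 0x54 ⊕ 0x7A ⊕ 0xF3 = 0xDD.
P'1: 0x78 ⊕ 0x7D ⊕ 0x14 = 0x11.
P'2: 0xE6 ⊕ 0x3A ⊕ 0xC1 = 0x1D.
P'3: 0x06 ⊕ 0xB5 ⊕ 0x07 = 0xB4.
P'4: 0x79 ⊕ 0xF3 ⊕ 0x57 = 0xDD.

P'0 = 0xDD, P'1 = 0x11, P'2 = 0x1D, P'3 = 0xB4, P'4 = 0xDD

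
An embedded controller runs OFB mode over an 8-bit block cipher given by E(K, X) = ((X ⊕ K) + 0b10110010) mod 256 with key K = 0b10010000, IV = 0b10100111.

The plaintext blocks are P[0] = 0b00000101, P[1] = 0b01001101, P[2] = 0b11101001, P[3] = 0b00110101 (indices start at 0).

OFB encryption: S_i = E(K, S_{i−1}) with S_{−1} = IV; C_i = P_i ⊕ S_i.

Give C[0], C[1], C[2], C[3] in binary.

C[0] = 0b11101100, C[1] = 0b01100110, C[2] = 0b10000100, C[3] = 0b10011010

C[0]: S = E(K, 0b10100111) = 0b11101001; 0b00000101 ⊕ 0b11101001 = 0b11101100.
C[1]: S = E(K, 0b11101001) = 0b00101011; 0b01001101 ⊕ 0b00101011 = 0b01100110.
C[2]: S = E(K, 0b00101011) = 0b01101101; 0b11101001 ⊕ 0b01101101 = 0b10000100.
C[3]: S = E(K, 0b01101101) = 0b10101111; 0b00110101 ⊕ 0b10101111 = 0b10011010.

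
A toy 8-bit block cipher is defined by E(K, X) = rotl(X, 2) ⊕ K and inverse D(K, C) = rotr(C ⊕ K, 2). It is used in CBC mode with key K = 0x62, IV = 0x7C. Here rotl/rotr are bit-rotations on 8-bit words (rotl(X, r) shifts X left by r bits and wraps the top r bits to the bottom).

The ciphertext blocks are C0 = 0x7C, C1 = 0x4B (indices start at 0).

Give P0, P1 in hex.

P0 = 0xFB, P1 = 0x36

CBC decryption: P_i = D(K, C_i) ⊕ C_{i−1}, with C_{−1} = IV.
P0: D(K, 0x7C) = 0x87; 0x87 ⊕ 0x7C = 0xFB.
P1: D(K, 0x4B) = 0x4A; 0x4A ⊕ 0x7C = 0x36.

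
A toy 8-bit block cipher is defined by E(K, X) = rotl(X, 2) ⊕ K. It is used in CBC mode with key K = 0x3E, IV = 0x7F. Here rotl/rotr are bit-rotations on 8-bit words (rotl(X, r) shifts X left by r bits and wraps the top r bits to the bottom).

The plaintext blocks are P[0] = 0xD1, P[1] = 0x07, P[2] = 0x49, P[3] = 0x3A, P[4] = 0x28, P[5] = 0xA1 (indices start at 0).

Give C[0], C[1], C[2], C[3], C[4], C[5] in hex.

C[0] = 0x84, C[1] = 0x30, C[2] = 0xDB, C[3] = 0xB9, C[4] = 0x78, C[5] = 0x59

CBC encryption: C_i = E(K, P_i ⊕ C_{i−1}), with C_{−1} = IV.
C[0]: P[0] ⊕ 0x7F = 0xAE; E(K, 0xAE) = 0x84.
C[1]: P[1] ⊕ 0x84 = 0x83; E(K, 0x83) = 0x30.
C[2]: P[2] ⊕ 0x30 = 0x79; E(K, 0x79) = 0xDB.
C[3]: P[3] ⊕ 0xDB = 0xE1; E(K, 0xE1) = 0xB9.
C[4]: P[4] ⊕ 0xB9 = 0x91; E(K, 0x91) = 0x78.
C[5]: P[5] ⊕ 0x78 = 0xD9; E(K, 0xD9) = 0x59.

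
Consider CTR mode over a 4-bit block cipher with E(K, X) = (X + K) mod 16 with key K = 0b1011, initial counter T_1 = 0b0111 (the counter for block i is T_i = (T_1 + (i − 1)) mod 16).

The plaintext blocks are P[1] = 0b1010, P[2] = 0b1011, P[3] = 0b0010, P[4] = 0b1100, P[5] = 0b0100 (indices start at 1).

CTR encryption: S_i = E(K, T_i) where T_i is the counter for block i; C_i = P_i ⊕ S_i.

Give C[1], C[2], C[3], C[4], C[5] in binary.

C[1] = 0b1000, C[2] = 0b1000, C[3] = 0b0110, C[4] = 0b1001, C[5] = 0b0010

C[1]: T = 0b0111, S = E(K, T) = 0b0010; 0b1010 ⊕ 0b0010 = 0b1000.
C[2]: T = 0b1000, S = E(K, T) = 0b0011; 0b1011 ⊕ 0b0011 = 0b1000.
C[3]: T = 0b1001, S = E(K, T) = 0b0100; 0b0010 ⊕ 0b0100 = 0b0110.
C[4]: T = 0b1010, S = E(K, T) = 0b0101; 0b1100 ⊕ 0b0101 = 0b1001.
C[5]: T = 0b1011, S = E(K, T) = 0b0110; 0b0100 ⊕ 0b0110 = 0b0010.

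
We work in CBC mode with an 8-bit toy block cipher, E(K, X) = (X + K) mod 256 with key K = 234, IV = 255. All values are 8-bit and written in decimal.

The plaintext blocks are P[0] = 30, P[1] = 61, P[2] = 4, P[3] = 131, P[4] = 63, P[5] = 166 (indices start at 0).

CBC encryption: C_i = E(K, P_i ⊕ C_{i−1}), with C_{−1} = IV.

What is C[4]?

C[4] = 242

C[0]: P[0] ⊕ 255 = 225; E(K, 225) = 203.
C[1]: P[1] ⊕ 203 = 246; E(K, 246) = 224.
C[2]: P[2] ⊕ 224 = 228; E(K, 228) = 206.
C[3]: P[3] ⊕ 206 = 77; E(K, 77) = 55.
C[4]: P[4] ⊕ 55 = 8; E(K, 8) = 242.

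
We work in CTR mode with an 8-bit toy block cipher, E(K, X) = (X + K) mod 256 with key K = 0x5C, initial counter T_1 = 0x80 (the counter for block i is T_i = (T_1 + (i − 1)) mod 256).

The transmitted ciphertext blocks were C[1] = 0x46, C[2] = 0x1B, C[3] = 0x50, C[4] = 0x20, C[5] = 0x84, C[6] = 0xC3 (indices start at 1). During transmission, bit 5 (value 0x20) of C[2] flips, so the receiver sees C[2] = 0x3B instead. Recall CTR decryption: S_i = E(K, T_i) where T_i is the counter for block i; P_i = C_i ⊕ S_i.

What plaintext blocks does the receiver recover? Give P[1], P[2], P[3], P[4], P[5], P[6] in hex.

P[1] = 0x9A, P[2] = 0xE6, P[3] = 0x8E, P[4] = 0xFF, P[5] = 0x64, P[6] = 0x22

Only C[2] changed, to 0x3B. In CTR, a change in C_i flips the same bit in P_i only; the keystream is unaffected. Decrypting the received ciphertext:
P[1]: T = 0x80, S = E(K, T) = 0xDC; 0x46 ⊕ 0xDC = 0x9A.
P[2]: T = 0x81, S = E(K, T) = 0xDD; 0x3B ⊕ 0xDD = 0xE6.
P[3]: T = 0x82, S = E(K, T) = 0xDE; 0x50 ⊕ 0xDE = 0x8E.
P[4]: T = 0x83, S = E(K, T) = 0xDF; 0x20 ⊕ 0xDF = 0xFF.
P[5]: T = 0x84, S = E(K, T) = 0xE0; 0x84 ⊕ 0xE0 = 0x64.
P[6]: T = 0x85, S = E(K, T) = 0xE1; 0xC3 ⊕ 0xE1 = 0x22.
Blocks that differ from the original plaintext: P[2].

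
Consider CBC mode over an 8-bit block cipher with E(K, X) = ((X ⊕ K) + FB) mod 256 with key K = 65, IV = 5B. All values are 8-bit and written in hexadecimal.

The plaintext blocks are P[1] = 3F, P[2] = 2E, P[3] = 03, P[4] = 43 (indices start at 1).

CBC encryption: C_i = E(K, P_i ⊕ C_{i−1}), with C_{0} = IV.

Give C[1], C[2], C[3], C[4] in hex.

C[1] = FC, C[2] = B2, C[3] = CF, C[4] = E4

C[1]: P[1] ⊕ 5B = 64; E(K, 64) = FC.
C[2]: P[2] ⊕ FC = D2; E(K, D2) = B2.
C[3]: P[3] ⊕ B2 = B1; E(K, B1) = CF.
C[4]: P[4] ⊕ CF = 8C; E(K, 8C) = E4.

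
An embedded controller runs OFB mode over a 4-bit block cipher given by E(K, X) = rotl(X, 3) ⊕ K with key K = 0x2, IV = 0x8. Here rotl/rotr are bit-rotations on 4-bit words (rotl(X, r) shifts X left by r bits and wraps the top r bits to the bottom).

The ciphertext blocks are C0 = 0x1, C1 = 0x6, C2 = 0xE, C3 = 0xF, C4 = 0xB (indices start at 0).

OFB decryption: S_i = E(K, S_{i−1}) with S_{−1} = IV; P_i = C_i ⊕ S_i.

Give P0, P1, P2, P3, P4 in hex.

P0: S = E(K, 0x8) = 0x6; 0x1 ⊕ 0x6 = 0x7.
P1: S = E(K, 0x6) = 0x1; 0x6 ⊕ 0x1 = 0x7.
P2: S = E(K, 0x1) = 0xA; 0xE ⊕ 0xA = 0x4.
P3: S = E(K, 0xA) = 0x7; 0xF ⊕ 0x7 = 0x8.
P4: S = E(K, 0x7) = 0x9; 0xB ⊕ 0x9 = 0x2.

P0 = 0x7, P1 = 0x7, P2 = 0x4, P3 = 0x8, P4 = 0x2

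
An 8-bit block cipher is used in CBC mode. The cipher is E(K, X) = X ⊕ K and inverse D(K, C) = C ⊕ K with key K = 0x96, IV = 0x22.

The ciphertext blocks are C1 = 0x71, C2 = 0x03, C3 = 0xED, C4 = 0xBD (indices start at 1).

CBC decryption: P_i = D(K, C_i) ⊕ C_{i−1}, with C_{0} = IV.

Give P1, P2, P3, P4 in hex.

P1 = 0xC5, P2 = 0xE4, P3 = 0x78, P4 = 0xC6

P1: D(K, 0x71) = 0xE7; 0xE7 ⊕ 0x22 = 0xC5.
P2: D(K, 0x03) = 0x95; 0x95 ⊕ 0x71 = 0xE4.
P3: D(K, 0xED) = 0x7B; 0x7B ⊕ 0x03 = 0x78.
P4: D(K, 0xBD) = 0x2B; 0x2B ⊕ 0xED = 0xC6.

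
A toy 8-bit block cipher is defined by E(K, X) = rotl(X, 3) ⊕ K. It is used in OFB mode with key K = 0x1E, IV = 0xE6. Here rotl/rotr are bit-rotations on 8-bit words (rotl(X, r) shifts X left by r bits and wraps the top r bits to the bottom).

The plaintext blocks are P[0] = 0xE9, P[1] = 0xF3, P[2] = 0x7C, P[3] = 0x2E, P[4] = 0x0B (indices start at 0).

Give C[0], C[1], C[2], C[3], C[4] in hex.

C[0] = 0xC0, C[1] = 0xA4, C[2] = 0xD8, C[3] = 0x15, C[4] = 0xCC

OFB encryption: S_i = E(K, S_{i−1}) with S_{−1} = IV; C_i = P_i ⊕ S_i.
C[0]: S = E(K, 0xE6) = 0x29; 0xE9 ⊕ 0x29 = 0xC0.
C[1]: S = E(K, 0x29) = 0x57; 0xF3 ⊕ 0x57 = 0xA4.
C[2]: S = E(K, 0x57) = 0xA4; 0x7C ⊕ 0xA4 = 0xD8.
C[3]: S = E(K, 0xA4) = 0x3B; 0x2E ⊕ 0x3B = 0x15.
C[4]: S = E(K, 0x3B) = 0xC7; 0x0B ⊕ 0xC7 = 0xCC.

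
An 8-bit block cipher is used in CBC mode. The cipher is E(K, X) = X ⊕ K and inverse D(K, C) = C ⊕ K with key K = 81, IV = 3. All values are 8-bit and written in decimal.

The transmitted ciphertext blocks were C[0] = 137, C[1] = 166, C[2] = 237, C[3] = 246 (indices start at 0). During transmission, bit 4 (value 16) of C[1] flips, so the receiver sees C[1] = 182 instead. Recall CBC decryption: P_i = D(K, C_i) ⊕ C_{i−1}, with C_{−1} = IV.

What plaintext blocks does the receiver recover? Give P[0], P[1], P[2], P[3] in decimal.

Only C[1] changed, to 182. In CBC, a change in C_i garbles P_i and flips the same bit in P_{i+1}. Decrypting the received ciphertext:
P[0]: D(K, 137) = 216; 216 ⊕ 3 = 219.
P[1]: D(K, 182) = 231; 231 ⊕ 137 = 110.
P[2]: D(K, 237) = 188; 188 ⊕ 182 = 10.
P[3]: D(K, 246) = 167; 167 ⊕ 237 = 74.
Blocks that differ from the original plaintext: P[1], P[2].

P[0] = 219, P[1] = 110, P[2] = 10, P[3] = 74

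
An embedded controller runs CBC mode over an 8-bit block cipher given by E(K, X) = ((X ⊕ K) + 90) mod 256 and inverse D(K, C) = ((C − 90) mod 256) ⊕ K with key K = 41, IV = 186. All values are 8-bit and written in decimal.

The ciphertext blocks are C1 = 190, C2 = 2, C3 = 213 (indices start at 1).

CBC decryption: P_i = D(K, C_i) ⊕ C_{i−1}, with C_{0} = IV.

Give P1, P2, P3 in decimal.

P1 = 247, P2 = 63, P3 = 80

P1: D(K, 190) = 77; 77 ⊕ 186 = 247.
P2: D(K, 2) = 129; 129 ⊕ 190 = 63.
P3: D(K, 213) = 82; 82 ⊕ 2 = 80.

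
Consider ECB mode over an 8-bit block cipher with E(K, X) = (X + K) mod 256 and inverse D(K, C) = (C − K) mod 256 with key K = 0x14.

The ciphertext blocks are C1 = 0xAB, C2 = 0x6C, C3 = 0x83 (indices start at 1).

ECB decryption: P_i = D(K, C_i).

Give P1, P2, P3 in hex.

P1: D(K, 0xAB) = 0x97.
P2: D(K, 0x6C) = 0x58.
P3: D(K, 0x83) = 0x6F.

P1 = 0x97, P2 = 0x58, P3 = 0x6F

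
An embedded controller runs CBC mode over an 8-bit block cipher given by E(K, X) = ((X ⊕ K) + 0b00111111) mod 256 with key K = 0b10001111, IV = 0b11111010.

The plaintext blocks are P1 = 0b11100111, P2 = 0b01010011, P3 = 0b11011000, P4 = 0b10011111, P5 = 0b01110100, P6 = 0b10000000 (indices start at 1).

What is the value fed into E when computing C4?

CBC encryption: C_i = E(K, P_i ⊕ C_{i−1}), with C_{0} = IV.
C1: P1 ⊕ 0b11111010 = 0b00011101; E(K, 0b00011101) = 0b11010001.
C2: P2 ⊕ 0b11010001 = 0b10000010; E(K, 0b10000010) = 0b01001100.
C3: P3 ⊕ 0b01001100 = 0b10010100; E(K, 0b10010100) = 0b01011010.
C4: P4 ⊕ 0b01011010 = 0b11000101; E(K, 0b11000101) = 0b10001001.
So the input to E for block 4 is 0b11000101.

0b11000101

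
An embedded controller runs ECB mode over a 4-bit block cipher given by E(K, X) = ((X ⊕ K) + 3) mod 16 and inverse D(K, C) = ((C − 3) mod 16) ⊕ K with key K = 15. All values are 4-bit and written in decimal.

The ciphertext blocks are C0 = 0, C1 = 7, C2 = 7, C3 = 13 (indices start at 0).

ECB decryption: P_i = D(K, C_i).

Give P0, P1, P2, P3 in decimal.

P0 = 2, P1 = 11, P2 = 11, P3 = 5

P0: D(K, 0) = 2.
P1: D(K, 7) = 11.
P2: D(K, 7) = 11.
P3: D(K, 13) = 5.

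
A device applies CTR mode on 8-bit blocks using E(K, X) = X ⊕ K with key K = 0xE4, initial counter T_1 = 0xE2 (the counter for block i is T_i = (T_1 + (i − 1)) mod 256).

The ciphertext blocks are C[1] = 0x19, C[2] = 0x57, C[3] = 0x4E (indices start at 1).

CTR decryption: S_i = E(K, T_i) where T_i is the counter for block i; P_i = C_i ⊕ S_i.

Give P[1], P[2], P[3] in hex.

P[1]: T = 0xE2, S = E(K, T) = 0x06; 0x19 ⊕ 0x06 = 0x1F.
P[2]: T = 0xE3, S = E(K, T) = 0x07; 0x57 ⊕ 0x07 = 0x50.
P[3]: T = 0xE4, S = E(K, T) = 0x00; 0x4E ⊕ 0x00 = 0x4E.

P[1] = 0x1F, P[2] = 0x50, P[3] = 0x4E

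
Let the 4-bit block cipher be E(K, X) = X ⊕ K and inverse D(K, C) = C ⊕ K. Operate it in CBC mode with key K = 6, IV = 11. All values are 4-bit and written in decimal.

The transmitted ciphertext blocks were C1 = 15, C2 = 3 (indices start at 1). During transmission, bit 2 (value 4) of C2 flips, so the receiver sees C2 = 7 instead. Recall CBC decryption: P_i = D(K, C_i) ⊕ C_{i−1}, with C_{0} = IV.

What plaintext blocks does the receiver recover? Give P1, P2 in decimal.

Only C2 changed, to 7. In CBC, a change in C_i garbles P_i and flips the same bit in P_{i+1}. Decrypting the received ciphertext:
P1: D(K, 15) = 9; 9 ⊕ 11 = 2.
P2: D(K, 7) = 1; 1 ⊕ 15 = 14.
Blocks that differ from the original plaintext: P2.

P1 = 2, P2 = 14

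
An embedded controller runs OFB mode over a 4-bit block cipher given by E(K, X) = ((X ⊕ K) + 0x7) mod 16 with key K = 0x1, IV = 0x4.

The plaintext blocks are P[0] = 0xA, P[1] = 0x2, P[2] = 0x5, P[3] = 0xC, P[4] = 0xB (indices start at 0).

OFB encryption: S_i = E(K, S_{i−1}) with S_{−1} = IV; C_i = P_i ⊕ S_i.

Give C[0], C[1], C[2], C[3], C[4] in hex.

C[0] = 0x6, C[1] = 0x6, C[2] = 0x9, C[3] = 0x8, C[4] = 0x7

C[0]: S = E(K, 0x4) = 0xC; 0xA ⊕ 0xC = 0x6.
C[1]: S = E(K, 0xC) = 0x4; 0x2 ⊕ 0x4 = 0x6.
C[2]: S = E(K, 0x4) = 0xC; 0x5 ⊕ 0xC = 0x9.
C[3]: S = E(K, 0xC) = 0x4; 0xC ⊕ 0x4 = 0x8.
C[4]: S = E(K, 0x4) = 0xC; 0xB ⊕ 0xC = 0x7.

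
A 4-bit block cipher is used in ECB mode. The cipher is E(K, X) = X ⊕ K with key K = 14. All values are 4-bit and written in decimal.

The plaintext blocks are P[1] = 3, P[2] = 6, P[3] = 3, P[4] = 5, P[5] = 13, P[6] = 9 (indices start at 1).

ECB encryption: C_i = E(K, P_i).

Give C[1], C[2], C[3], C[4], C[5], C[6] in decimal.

C[1]: E(K, 3) = 13.
C[2]: E(K, 6) = 8.
C[3]: E(K, 3) = 13.
C[4]: E(K, 5) = 11.
C[5]: E(K, 13) = 3.
C[6]: E(K, 9) = 7.

C[1] = 13, C[2] = 8, C[3] = 13, C[4] = 11, C[5] = 3, C[6] = 7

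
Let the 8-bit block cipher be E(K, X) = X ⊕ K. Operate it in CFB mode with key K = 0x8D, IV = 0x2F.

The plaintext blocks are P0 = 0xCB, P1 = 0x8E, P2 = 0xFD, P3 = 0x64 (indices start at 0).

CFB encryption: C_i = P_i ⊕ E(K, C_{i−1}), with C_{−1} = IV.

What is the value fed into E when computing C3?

C0: E(K, 0x2F) = 0xA2; 0xCB ⊕ 0xA2 = 0x69.
C1: E(K, 0x69) = 0xE4; 0x8E ⊕ 0xE4 = 0x6A.
C2: E(K, 0x6A) = 0xE7; 0xFD ⊕ 0xE7 = 0x1A.
C3: E(K, 0x1A) = 0x97; 0x64 ⊕ 0x97 = 0xF3.
So the input to E for block 3 is 0x1A.

0x1A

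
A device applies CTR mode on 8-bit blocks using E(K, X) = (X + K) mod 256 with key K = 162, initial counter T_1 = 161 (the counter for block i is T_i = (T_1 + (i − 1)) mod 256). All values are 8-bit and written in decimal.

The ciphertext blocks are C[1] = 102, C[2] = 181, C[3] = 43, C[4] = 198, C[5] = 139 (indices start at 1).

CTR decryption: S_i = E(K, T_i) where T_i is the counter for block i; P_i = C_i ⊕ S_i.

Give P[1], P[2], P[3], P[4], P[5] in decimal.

P[1]: T = 161, S = E(K, T) = 67; 102 ⊕ 67 = 37.
P[2]: T = 162, S = E(K, T) = 68; 181 ⊕ 68 = 241.
P[3]: T = 163, S = E(K, T) = 69; 43 ⊕ 69 = 110.
P[4]: T = 164, S = E(K, T) = 70; 198 ⊕ 70 = 128.
P[5]: T = 165, S = E(K, T) = 71; 139 ⊕ 71 = 204.

P[1] = 37, P[2] = 241, P[3] = 110, P[4] = 128, P[5] = 204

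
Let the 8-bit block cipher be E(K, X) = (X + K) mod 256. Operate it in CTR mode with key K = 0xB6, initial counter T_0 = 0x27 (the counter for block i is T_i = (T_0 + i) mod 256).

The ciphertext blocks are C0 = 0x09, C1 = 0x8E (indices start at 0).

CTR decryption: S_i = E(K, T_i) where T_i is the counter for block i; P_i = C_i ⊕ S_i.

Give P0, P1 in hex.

P0 = 0xD4, P1 = 0x50

P0: T = 0x27, S = E(K, T) = 0xDD; 0x09 ⊕ 0xDD = 0xD4.
P1: T = 0x28, S = E(K, T) = 0xDE; 0x8E ⊕ 0xDE = 0x50.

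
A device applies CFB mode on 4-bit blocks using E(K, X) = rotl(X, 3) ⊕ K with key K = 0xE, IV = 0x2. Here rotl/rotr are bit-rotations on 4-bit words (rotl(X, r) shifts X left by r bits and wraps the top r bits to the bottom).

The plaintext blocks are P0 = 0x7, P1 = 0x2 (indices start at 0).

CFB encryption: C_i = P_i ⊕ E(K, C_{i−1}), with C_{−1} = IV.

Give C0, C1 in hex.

C0 = 0x8, C1 = 0x8

C0: E(K, 0x2) = 0xF; 0x7 ⊕ 0xF = 0x8.
C1: E(K, 0x8) = 0xA; 0x2 ⊕ 0xA = 0x8.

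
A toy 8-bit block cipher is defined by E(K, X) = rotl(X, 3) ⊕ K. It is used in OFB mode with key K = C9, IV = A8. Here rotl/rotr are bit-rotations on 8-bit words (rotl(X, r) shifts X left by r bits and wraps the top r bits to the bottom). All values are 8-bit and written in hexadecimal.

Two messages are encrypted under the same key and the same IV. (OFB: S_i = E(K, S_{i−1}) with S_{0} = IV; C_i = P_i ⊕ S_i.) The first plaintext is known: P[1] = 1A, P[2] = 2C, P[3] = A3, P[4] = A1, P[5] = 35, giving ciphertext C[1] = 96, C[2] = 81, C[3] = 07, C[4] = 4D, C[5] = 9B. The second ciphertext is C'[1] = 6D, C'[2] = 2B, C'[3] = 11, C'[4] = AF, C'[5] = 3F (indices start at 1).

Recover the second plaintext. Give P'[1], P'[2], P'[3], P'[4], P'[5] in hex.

In OFB with a reused IV, both messages share the same keystream S_i, so C_i ⊕ C'_i = P_i ⊕ P'_i and thus P'_i = P_i ⊕ C_i ⊕ C'_i.
P'[1]: 1A ⊕ 96 ⊕ 6D = E1.
P'[2]: 2C ⊕ 81 ⊕ 2B = 86.
P'[3]: A3 ⊕ 07 ⊕ 11 = B5.
P'[4]: A1 ⊕ 4D ⊕ AF = 43.
P'[5]: 35 ⊕ 9B ⊕ 3F = 91.

P'[1] = E1, P'[2] = 86, P'[3] = B5, P'[4] = 43, P'[5] = 91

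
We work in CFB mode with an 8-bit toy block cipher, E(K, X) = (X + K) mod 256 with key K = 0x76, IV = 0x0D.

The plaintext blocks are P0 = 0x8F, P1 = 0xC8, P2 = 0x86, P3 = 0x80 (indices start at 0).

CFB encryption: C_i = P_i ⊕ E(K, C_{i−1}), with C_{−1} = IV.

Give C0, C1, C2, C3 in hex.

C0: E(K, 0x0D) = 0x83; 0x8F ⊕ 0x83 = 0x0C.
C1: E(K, 0x0C) = 0x82; 0xC8 ⊕ 0x82 = 0x4A.
C2: E(K, 0x4A) = 0xC0; 0x86 ⊕ 0xC0 = 0x46.
C3: E(K, 0x46) = 0xBC; 0x80 ⊕ 0xBC = 0x3C.

C0 = 0x0C, C1 = 0x4A, C2 = 0x46, C3 = 0x3C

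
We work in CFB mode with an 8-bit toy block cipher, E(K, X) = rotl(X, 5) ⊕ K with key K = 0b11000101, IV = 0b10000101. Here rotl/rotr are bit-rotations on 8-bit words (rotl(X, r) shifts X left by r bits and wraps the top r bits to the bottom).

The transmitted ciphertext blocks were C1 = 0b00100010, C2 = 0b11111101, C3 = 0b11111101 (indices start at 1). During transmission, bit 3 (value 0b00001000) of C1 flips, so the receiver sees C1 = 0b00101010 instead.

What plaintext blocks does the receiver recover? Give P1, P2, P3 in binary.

P1 = 0b01011111, P2 = 0b01111101, P3 = 0b10000111

CFB decryption: P_i = C_i ⊕ E(K, C_{i−1}), with C_{0} = IV.
Only C1 changed, to 0b00101010. In CFB, a change in C_i flips the same bit in P_i and garbles P_{i+1}. Decrypting the received ciphertext:
P1: E(K, 0b10000101) = 0b01110101; 0b00101010 ⊕ 0b01110101 = 0b01011111.
P2: E(K, 0b00101010) = 0b10000000; 0b11111101 ⊕ 0b10000000 = 0b01111101.
P3: E(K, 0b11111101) = 0b01111010; 0b11111101 ⊕ 0b01111010 = 0b10000111.
Blocks that differ from the original plaintext: P1, P2.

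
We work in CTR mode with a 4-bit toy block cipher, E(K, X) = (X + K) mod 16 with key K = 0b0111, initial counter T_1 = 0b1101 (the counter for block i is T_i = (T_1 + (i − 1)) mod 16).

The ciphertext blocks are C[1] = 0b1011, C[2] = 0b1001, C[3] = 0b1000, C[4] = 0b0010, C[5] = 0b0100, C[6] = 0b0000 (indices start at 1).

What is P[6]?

P[6] = 0b1001

CTR decryption: S_i = E(K, T_i) where T_i is the counter for block i; P_i = C_i ⊕ S_i.
P[6]: T = 0b0010, S = E(K, T) = 0b1001; 0b0000 ⊕ 0b1001 = 0b1001.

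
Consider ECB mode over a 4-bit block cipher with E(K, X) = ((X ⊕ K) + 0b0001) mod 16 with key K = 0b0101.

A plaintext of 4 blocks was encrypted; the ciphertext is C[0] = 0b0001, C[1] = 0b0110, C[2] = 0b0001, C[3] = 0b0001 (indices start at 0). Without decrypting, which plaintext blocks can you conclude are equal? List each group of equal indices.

P[0] = P[2] = P[3]

ECB encrypts each block independently with the same key, so equal ciphertext blocks imply equal plaintext blocks.
C[0] = C[2] = C[3] = 0b0001, so P[0] = P[2] = P[3].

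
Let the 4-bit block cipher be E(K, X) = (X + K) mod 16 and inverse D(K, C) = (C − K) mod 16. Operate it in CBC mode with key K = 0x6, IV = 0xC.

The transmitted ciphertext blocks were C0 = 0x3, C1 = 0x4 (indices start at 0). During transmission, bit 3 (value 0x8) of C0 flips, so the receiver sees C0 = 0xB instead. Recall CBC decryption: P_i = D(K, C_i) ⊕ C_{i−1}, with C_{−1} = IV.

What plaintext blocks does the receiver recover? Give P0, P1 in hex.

P0 = 0x9, P1 = 0x5

Only C0 changed, to 0xB. In CBC, a change in C_i garbles P_i and flips the same bit in P_{i+1}. Decrypting the received ciphertext:
P0: D(K, 0xB) = 0x5; 0x5 ⊕ 0xC = 0x9.
P1: D(K, 0x4) = 0xE; 0xE ⊕ 0xB = 0x5.
Blocks that differ from the original plaintext: P0, P1.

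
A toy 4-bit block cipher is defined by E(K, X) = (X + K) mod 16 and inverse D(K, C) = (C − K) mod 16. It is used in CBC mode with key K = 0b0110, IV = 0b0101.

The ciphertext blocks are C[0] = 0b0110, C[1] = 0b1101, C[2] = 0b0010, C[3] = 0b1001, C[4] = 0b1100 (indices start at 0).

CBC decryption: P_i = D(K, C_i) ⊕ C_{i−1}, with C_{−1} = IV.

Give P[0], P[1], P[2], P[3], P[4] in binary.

P[0]: D(K, 0b0110) = 0b0000; 0b0000 ⊕ 0b0101 = 0b0101.
P[1]: D(K, 0b1101) = 0b0111; 0b0111 ⊕ 0b0110 = 0b0001.
P[2]: D(K, 0b0010) = 0b1100; 0b1100 ⊕ 0b1101 = 0b0001.
P[3]: D(K, 0b1001) = 0b0011; 0b0011 ⊕ 0b0010 = 0b0001.
P[4]: D(K, 0b1100) = 0b0110; 0b0110 ⊕ 0b1001 = 0b1111.

P[0] = 0b0101, P[1] = 0b0001, P[2] = 0b0001, P[3] = 0b0001, P[4] = 0b1111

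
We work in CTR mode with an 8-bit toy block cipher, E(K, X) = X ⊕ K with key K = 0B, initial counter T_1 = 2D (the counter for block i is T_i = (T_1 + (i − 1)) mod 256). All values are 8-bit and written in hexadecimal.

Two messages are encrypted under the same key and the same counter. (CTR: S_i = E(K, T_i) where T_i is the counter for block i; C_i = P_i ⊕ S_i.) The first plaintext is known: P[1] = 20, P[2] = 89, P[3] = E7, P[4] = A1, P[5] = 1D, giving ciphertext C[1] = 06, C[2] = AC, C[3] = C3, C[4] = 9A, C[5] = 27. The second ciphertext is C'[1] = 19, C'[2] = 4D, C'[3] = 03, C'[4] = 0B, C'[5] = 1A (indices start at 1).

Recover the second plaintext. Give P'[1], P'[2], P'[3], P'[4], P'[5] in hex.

In CTR with a reused counter, both messages share the same keystream S_i, so C_i ⊕ C'_i = P_i ⊕ P'_i and thus P'_i = P_i ⊕ C_i ⊕ C'_i.
P'[1]: 20 ⊕ 06 ⊕ 19 = 3F.
P'[2]: 89 ⊕ AC ⊕ 4D = 68.
P'[3]: E7 ⊕ C3 ⊕ 03 = 27.
P'[4]: A1 ⊕ 9A ⊕ 0B = 30.
P'[5]: 1D ⊕ 27 ⊕ 1A = 20.

P'[1] = 3F, P'[2] = 68, P'[3] = 27, P'[4] = 30, P'[5] = 20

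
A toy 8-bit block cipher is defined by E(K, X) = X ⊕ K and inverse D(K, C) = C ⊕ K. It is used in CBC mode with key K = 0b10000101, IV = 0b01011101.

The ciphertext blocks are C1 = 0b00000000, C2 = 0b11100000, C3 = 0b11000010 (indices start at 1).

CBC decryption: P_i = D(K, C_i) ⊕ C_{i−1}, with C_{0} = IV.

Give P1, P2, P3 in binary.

P1: D(K, 0b00000000) = 0b10000101; 0b10000101 ⊕ 0b01011101 = 0b11011000.
P2: D(K, 0b11100000) = 0b01100101; 0b01100101 ⊕ 0b00000000 = 0b01100101.
P3: D(K, 0b11000010) = 0b01000111; 0b01000111 ⊕ 0b11100000 = 0b10100111.

P1 = 0b11011000, P2 = 0b01100101, P3 = 0b10100111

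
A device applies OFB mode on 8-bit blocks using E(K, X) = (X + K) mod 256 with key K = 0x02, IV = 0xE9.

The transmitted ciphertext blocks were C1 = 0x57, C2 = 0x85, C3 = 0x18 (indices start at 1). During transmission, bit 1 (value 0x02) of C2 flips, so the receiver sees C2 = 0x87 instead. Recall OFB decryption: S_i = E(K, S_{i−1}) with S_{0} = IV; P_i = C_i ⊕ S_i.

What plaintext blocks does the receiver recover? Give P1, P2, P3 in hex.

Only C2 changed, to 0x87. In OFB, a change in C_i flips the same bit in P_i only; the keystream is unaffected. Decrypting the received ciphertext:
P1: S = E(K, 0xE9) = 0xEB; 0x57 ⊕ 0xEB = 0xBC.
P2: S = E(K, 0xEB) = 0xED; 0x87 ⊕ 0xED = 0x6A.
P3: S = E(K, 0xED) = 0xEF; 0x18 ⊕ 0xEF = 0xF7.
Blocks that differ from the original plaintext: P2.

P1 = 0xBC, P2 = 0x6A, P3 = 0xF7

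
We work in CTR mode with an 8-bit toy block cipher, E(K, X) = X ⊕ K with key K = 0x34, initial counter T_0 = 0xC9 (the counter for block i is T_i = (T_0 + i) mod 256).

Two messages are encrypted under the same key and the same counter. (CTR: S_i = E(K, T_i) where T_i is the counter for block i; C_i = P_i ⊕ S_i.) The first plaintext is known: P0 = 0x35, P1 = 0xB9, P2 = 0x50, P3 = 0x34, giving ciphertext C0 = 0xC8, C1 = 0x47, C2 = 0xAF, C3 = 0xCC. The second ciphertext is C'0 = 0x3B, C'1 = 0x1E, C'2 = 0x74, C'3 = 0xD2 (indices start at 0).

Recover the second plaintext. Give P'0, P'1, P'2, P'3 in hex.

In CTR with a reused counter, both messages share the same keystream S_i, so C_i ⊕ C'_i = P_i ⊕ P'_i and thus P'_i = P_i ⊕ C_i ⊕ C'_i.
P'0: 0x35 ⊕ 0xC8 ⊕ 0x3B = 0xC6.
P'1: 0xB9 ⊕ 0x47 ⊕ 0x1E = 0xE0.
P'2: 0x50 ⊕ 0xAF ⊕ 0x74 = 0x8B.
P'3: 0x34 ⊕ 0xCC ⊕ 0xD2 = 0x2A.

P'0 = 0xC6, P'1 = 0xE0, P'2 = 0x8B, P'3 = 0x2A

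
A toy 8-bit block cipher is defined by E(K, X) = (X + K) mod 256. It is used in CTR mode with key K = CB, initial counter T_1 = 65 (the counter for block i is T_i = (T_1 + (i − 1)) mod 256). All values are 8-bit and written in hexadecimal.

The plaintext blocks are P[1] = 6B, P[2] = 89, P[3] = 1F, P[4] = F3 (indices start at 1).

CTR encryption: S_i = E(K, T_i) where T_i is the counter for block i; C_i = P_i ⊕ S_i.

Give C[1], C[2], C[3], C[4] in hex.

C[1]: T = 65, S = E(K, T) = 30; 6B ⊕ 30 = 5B.
C[2]: T = 66, S = E(K, T) = 31; 89 ⊕ 31 = B8.
C[3]: T = 67, S = E(K, T) = 32; 1F ⊕ 32 = 2D.
C[4]: T = 68, S = E(K, T) = 33; F3 ⊕ 33 = C0.

C[1] = 5B, C[2] = B8, C[3] = 2D, C[4] = C0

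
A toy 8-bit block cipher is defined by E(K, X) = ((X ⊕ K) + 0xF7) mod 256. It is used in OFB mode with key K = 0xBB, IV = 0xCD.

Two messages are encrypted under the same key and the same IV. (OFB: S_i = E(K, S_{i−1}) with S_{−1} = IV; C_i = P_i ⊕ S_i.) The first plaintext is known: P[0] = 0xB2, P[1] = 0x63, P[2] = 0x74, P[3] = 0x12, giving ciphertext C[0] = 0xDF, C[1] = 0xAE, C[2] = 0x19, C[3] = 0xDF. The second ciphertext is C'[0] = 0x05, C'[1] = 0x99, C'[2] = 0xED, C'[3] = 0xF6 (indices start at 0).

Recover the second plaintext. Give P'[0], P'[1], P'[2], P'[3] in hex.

P'[0] = 0x68, P'[1] = 0x54, P'[2] = 0x80, P'[3] = 0x3B

In OFB with a reused IV, both messages share the same keystream S_i, so C_i ⊕ C'_i = P_i ⊕ P'_i and thus P'_i = P_i ⊕ C_i ⊕ C'_i.
P'[0]: 0xB2 ⊕ 0xDF ⊕ 0x05 = 0x68.
P'[1]: 0x63 ⊕ 0xAE ⊕ 0x99 = 0x54.
P'[2]: 0x74 ⊕ 0x19 ⊕ 0xED = 0x80.
P'[3]: 0x12 ⊕ 0xDF ⊕ 0xF6 = 0x3B.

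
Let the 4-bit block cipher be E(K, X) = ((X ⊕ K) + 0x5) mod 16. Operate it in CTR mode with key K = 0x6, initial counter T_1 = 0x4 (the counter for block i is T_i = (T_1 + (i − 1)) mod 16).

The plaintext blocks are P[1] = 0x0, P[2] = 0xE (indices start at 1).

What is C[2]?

C[2] = 0x6

CTR encryption: S_i = E(K, T_i) where T_i is the counter for block i; C_i = P_i ⊕ S_i.
C[1]: T = 0x4, S = E(K, T) = 0x7; 0x0 ⊕ 0x7 = 0x7.
C[2]: T = 0x5, S = E(K, T) = 0x8; 0xE ⊕ 0x8 = 0x6.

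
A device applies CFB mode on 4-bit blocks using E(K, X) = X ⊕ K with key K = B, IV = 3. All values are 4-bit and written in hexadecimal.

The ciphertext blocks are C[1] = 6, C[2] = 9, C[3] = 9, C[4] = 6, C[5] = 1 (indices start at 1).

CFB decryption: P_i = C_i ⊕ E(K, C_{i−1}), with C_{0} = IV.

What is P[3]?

P[3] = B

P[3]: E(K, 9) = 2; 9 ⊕ 2 = B.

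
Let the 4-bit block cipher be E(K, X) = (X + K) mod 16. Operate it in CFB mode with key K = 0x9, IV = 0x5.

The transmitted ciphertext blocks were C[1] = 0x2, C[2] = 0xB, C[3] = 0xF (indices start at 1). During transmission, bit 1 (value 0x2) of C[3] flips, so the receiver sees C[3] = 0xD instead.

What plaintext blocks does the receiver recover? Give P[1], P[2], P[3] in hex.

P[1] = 0xC, P[2] = 0x0, P[3] = 0x9

CFB decryption: P_i = C_i ⊕ E(K, C_{i−1}), with C_{0} = IV.
Only C[3] changed, to 0xD. In CFB, a change in C_i flips the same bit in P_i and garbles P_{i+1}. Decrypting the received ciphertext:
P[1]: E(K, 0x5) = 0xE; 0x2 ⊕ 0xE = 0xC.
P[2]: E(K, 0x2) = 0xB; 0xB ⊕ 0xB = 0x0.
P[3]: E(K, 0xB) = 0x4; 0xD ⊕ 0x4 = 0x9.
Blocks that differ from the original plaintext: P[3].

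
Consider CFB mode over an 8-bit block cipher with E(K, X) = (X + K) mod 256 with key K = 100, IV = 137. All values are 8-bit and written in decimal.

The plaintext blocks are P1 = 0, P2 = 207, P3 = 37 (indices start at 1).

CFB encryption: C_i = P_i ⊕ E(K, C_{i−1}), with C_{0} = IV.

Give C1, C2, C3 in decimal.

C1: E(K, 137) = 237; 0 ⊕ 237 = 237.
C2: E(K, 237) = 81; 207 ⊕ 81 = 158.
C3: E(K, 158) = 2; 37 ⊕ 2 = 39.

C1 = 237, C2 = 158, C3 = 39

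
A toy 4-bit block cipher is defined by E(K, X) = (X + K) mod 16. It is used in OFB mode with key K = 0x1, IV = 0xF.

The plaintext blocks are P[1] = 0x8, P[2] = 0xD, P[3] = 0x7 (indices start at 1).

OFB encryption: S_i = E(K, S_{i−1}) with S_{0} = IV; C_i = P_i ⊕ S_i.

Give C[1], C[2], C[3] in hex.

C[1] = 0x8, C[2] = 0xC, C[3] = 0x5

C[1]: S = E(K, 0xF) = 0x0; 0x8 ⊕ 0x0 = 0x8.
C[2]: S = E(K, 0x0) = 0x1; 0xD ⊕ 0x1 = 0xC.
C[3]: S = E(K, 0x1) = 0x2; 0x7 ⊕ 0x2 = 0x5.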